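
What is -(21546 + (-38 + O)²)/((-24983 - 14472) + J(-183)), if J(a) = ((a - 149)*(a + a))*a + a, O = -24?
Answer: 12695/11138167 ≈ 0.0011398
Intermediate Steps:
J(a) = a + 2*a²*(-149 + a) (J(a) = ((-149 + a)*(2*a))*a + a = (2*a*(-149 + a))*a + a = 2*a²*(-149 + a) + a = a + 2*a²*(-149 + a))
-(21546 + (-38 + O)²)/((-24983 - 14472) + J(-183)) = -(21546 + (-38 - 24)²)/((-24983 - 14472) - 183*(1 - 298*(-183) + 2*(-183)²)) = -(21546 + (-62)²)/(-39455 - 183*(1 + 54534 + 2*33489)) = -(21546 + 3844)/(-39455 - 183*(1 + 54534 + 66978)) = -25390/(-39455 - 183*121513) = -25390/(-39455 - 22236879) = -25390/(-22276334) = -25390*(-1)/22276334 = -1*(-12695/11138167) = 12695/11138167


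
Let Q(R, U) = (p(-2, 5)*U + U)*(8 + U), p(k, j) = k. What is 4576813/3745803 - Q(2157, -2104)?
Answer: 16518935873965/3745803 ≈ 4.4100e+6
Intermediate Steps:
Q(R, U) = -U*(8 + U) (Q(R, U) = (-2*U + U)*(8 + U) = (-U)*(8 + U) = -U*(8 + U))
4576813/3745803 - Q(2157, -2104) = 4576813/3745803 - (-2104)*(-8 - 1*(-2104)) = 4576813*(1/3745803) - (-2104)*(-8 + 2104) = 4576813/3745803 - (-2104)*2096 = 4576813/3745803 - 1*(-4409984) = 4576813/3745803 + 4409984 = 16518935873965/3745803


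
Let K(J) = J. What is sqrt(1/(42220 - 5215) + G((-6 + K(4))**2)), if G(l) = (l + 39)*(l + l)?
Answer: sqrt(471063325605)/37005 ≈ 18.547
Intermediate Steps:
G(l) = 2*l*(39 + l) (G(l) = (39 + l)*(2*l) = 2*l*(39 + l))
sqrt(1/(42220 - 5215) + G((-6 + K(4))**2)) = sqrt(1/(42220 - 5215) + 2*(-6 + 4)**2*(39 + (-6 + 4)**2)) = sqrt(1/37005 + 2*(-2)**2*(39 + (-2)**2)) = sqrt(1/37005 + 2*4*(39 + 4)) = sqrt(1/37005 + 2*4*43) = sqrt(1/37005 + 344) = sqrt(12729721/37005) = sqrt(471063325605)/37005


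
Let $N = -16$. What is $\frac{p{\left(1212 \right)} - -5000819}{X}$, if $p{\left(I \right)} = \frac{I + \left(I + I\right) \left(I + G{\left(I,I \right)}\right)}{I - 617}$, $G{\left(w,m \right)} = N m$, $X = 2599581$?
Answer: $\frac{2931420197}{1546750695} \approx 1.8952$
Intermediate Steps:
$G{\left(w,m \right)} = - 16 m$
$p{\left(I \right)} = \frac{I - 30 I^{2}}{-617 + I}$ ($p{\left(I \right)} = \frac{I + \left(I + I\right) \left(I - 16 I\right)}{I - 617} = \frac{I + 2 I \left(- 15 I\right)}{-617 + I} = \frac{I - 30 I^{2}}{-617 + I}$)
$\frac{p{\left(1212 \right)} - -5000819}{X} = \frac{\frac{1212 \left(1 - 36360\right)}{-617 + 1212} - -5000819}{2599581} = \left(\frac{1212 \left(1 - 36360\right)}{595} + 5000819\right) \frac{1}{2599581} = \left(1212 \cdot \frac{1}{595} \left(-36359\right) + 5000819\right) \frac{1}{2599581} = \left(- \frac{44067108}{595} + 5000819\right) \frac{1}{2599581} = \frac{2931420197}{595} \cdot \frac{1}{2599581} = \frac{2931420197}{1546750695}$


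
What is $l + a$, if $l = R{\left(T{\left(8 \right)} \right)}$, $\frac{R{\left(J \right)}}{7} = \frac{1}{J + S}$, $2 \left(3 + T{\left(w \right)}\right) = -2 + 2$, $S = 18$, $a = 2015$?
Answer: $\frac{30232}{15} \approx 2015.5$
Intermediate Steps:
$T{\left(w \right)} = -3$ ($T{\left(w \right)} = -3 + \frac{-2 + 2}{2} = -3 + \frac{1}{2} \cdot 0 = -3 + 0 = -3$)
$R{\left(J \right)} = \frac{7}{18 + J}$ ($R{\left(J \right)} = \frac{7}{J + 18} = \frac{7}{18 + J}$)
$l = \frac{7}{15}$ ($l = \frac{7}{18 - 3} = \frac{7}{15} \approx 0.46667$)
$l + a = \frac{7}{15} + 2015 = \frac{30232}{15}$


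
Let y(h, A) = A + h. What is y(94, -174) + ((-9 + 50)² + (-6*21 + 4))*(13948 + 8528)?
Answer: 35040004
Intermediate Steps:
y(94, -174) + ((-9 + 50)² + (-6*21 + 4))*(13948 + 8528) = (-174 + 94) + ((-9 + 50)² + (-6*21 + 4))*(13948 + 8528) = -80 + (41² + (-126 + 4))*22476 = -80 + (1681 - 122)*22476 = -80 + 1559*22476 = -80 + 35040084 = 35040004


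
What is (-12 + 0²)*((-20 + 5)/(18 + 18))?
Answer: 5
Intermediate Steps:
(-12 + 0²)*((-20 + 5)/(18 + 18)) = (-12 + 0)*(-15/36) = -(-180)/36 = -12*(-5/12) = 5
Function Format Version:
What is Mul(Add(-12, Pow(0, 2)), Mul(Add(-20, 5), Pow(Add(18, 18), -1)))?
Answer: 5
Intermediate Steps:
Mul(Add(-12, Pow(0, 2)), Mul(Add(-20, 5), Pow(Add(18, 18), -1))) = Mul(Add(-12, 0), Mul(-15, Pow(36, -1))) = Mul(-12, Mul(-15, Rational(1, 36))) = Mul(-12, Rational(-5, 12)) = 5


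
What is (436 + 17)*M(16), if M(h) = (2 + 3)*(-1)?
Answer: -2265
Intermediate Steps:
M(h) = -5 (M(h) = 5*(-1) = -5)
(436 + 17)*M(16) = (436 + 17)*(-5) = 453*(-5) = -2265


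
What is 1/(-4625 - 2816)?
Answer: -1/7441 ≈ -0.00013439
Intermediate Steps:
1/(-4625 - 2816) = 1/(-7441) = -1/7441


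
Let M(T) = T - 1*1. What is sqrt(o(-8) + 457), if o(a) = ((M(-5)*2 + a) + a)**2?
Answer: sqrt(1241) ≈ 35.228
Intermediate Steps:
M(T) = -1 + T (M(T) = T - 1 = -1 + T)
o(a) = (-12 + 2*a)**2 (o(a) = (((-1 - 5)*2 + a) + a)**2 = ((-6*2 + a) + a)**2 = ((-12 + a) + a)**2 = (-12 + 2*a)**2)
sqrt(o(-8) + 457) = sqrt(4*(-6 - 8)**2 + 457) = sqrt(4*(-14)**2 + 457) = sqrt(4*196 + 457) = sqrt(784 + 457) = sqrt(1241)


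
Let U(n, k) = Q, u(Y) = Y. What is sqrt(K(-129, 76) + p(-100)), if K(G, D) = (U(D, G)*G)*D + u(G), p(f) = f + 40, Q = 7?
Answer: I*sqrt(68817) ≈ 262.33*I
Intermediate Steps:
U(n, k) = 7
p(f) = 40 + f
K(G, D) = G + 7*D*G (K(G, D) = (7*G)*D + G = 7*D*G + G = G + 7*D*G)
sqrt(K(-129, 76) + p(-100)) = sqrt(-129*(1 + 7*76) + (40 - 100)) = sqrt(-129*(1 + 532) - 60) = sqrt(-129*533 - 60) = sqrt(-68757 - 60) = sqrt(-68817) = I*sqrt(68817)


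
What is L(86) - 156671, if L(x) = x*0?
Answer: -156671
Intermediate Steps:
L(x) = 0
L(86) - 156671 = 0 - 156671 = -156671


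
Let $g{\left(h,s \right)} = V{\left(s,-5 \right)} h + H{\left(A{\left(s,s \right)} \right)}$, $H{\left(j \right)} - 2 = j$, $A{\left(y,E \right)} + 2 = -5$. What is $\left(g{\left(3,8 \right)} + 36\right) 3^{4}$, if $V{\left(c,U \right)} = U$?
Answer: $1296$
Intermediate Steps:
$A{\left(y,E \right)} = -7$ ($A{\left(y,E \right)} = -2 - 5 = -7$)
$H{\left(j \right)} = 2 + j$
$g{\left(h,s \right)} = -5 - 5 h$ ($g{\left(h,s \right)} = - 5 h + \left(2 - 7\right) = - 5 h - 5 = -5 - 5 h$)
$\left(g{\left(3,8 \right)} + 36\right) 3^{4} = \left(\left(-5 - 15\right) + 36\right) 3^{4} = \left(\left(-5 - 15\right) + 36\right) 81 = \left(-20 + 36\right) 81 = 16 \cdot 81 = 1296$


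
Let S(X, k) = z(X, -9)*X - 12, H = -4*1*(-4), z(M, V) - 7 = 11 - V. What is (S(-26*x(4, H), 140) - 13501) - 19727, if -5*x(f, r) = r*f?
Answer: -121272/5 ≈ -24254.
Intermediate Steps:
z(M, V) = 18 - V (z(M, V) = 7 + (11 - V) = 18 - V)
H = 16 (H = -4*(-4) = 16)
x(f, r) = -f*r/5 (x(f, r) = -r*f/5 = -f*r/5)
S(X, k) = -12 + 27*X (S(X, k) = (18 - 1*(-9))*X - 12 = (18 + 9)*X - 12 = 27*X - 12 = -12 + 27*X)
(S(-26*x(4, H), 140) - 13501) - 19727 = ((-12 + 27*(-(-26)*4*16/5)) - 13501) - 19727 = ((-12 + 27*(-26*(-64/5))) - 13501) - 19727 = ((-12 + 27*(1664/5)) - 13501) - 19727 = ((-12 + 44928/5) - 13501) - 19727 = (44868/5 - 13501) - 19727 = -22637/5 - 19727 = -121272/5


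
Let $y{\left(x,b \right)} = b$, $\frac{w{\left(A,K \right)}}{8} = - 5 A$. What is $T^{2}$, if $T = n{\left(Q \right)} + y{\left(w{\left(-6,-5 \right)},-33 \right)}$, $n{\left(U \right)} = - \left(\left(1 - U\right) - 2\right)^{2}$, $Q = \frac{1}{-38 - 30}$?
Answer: $\frac{24674440561}{21381376} \approx 1154.0$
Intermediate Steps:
$w{\left(A,K \right)} = - 40 A$ ($w{\left(A,K \right)} = 8 \left(- 5 A\right) = - 40 A$)
$Q = - \frac{1}{68}$ ($Q = \frac{1}{-68} = - \frac{1}{68} \approx -0.014706$)
$n{\left(U \right)} = - \left(-1 - U\right)^{2}$
$T = - \frac{157081}{4624}$ ($T = - \left(1 - \frac{1}{68}\right)^{2} - 33 = - \left(\frac{67}{68}\right)^{2} - 33 = \left(-1\right) \frac{4489}{4624} - 33 = - \frac{4489}{4624} - 33 = - \frac{157081}{4624} \approx -33.971$)
$T^{2} = \left(- \frac{157081}{4624}\right)^{2} = \frac{24674440561}{21381376}$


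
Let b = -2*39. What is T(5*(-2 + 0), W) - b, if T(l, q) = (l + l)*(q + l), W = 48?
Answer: -682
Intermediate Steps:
T(l, q) = 2*l*(l + q) (T(l, q) = (2*l)*(l + q) = 2*l*(l + q))
b = -78
T(5*(-2 + 0), W) - b = 2*(5*(-2 + 0))*(5*(-2 + 0) + 48) - 1*(-78) = 2*(5*(-2))*(5*(-2) + 48) + 78 = 2*(-10)*(-10 + 48) + 78 = 2*(-10)*38 + 78 = -760 + 78 = -682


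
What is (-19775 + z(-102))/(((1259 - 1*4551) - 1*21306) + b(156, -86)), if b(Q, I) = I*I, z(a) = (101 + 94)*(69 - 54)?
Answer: 8425/8601 ≈ 0.97954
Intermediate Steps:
z(a) = 2925 (z(a) = 195*15 = 2925)
b(Q, I) = I**2
(-19775 + z(-102))/(((1259 - 1*4551) - 1*21306) + b(156, -86)) = (-19775 + 2925)/(((1259 - 1*4551) - 1*21306) + (-86)**2) = -16850/(((1259 - 4551) - 21306) + 7396) = -16850/((-3292 - 21306) + 7396) = -16850/(-24598 + 7396) = -16850/(-17202) = -16850*(-1/17202) = 8425/8601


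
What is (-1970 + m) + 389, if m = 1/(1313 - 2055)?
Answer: -1173103/742 ≈ -1581.0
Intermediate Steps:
m = -1/742 (m = 1/(-742) = -1/742 ≈ -0.0013477)
(-1970 + m) + 389 = (-1970 - 1/742) + 389 = -1461741/742 + 389 = -1173103/742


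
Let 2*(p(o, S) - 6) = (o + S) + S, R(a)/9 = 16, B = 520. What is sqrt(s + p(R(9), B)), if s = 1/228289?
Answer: sqrt(31165289005847)/228289 ≈ 24.454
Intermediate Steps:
R(a) = 144 (R(a) = 9*16 = 144)
p(o, S) = 6 + S + o/2 (p(o, S) = 6 + ((o + S) + S)/2 = 6 + ((S + o) + S)/2 = 6 + (o + 2*S)/2 = 6 + (S + o/2) = 6 + S + o/2)
s = 1/228289 ≈ 4.3804e-6
sqrt(s + p(R(9), B)) = sqrt(1/228289 + (6 + 520 + (1/2)*144)) = sqrt(1/228289 + (6 + 520 + 72)) = sqrt(1/228289 + 598) = sqrt(136516823/228289) = sqrt(31165289005847)/228289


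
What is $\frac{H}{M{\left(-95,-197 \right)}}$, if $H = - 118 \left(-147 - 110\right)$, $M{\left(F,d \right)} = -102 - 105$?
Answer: $- \frac{30326}{207} \approx -146.5$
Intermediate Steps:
$M{\left(F,d \right)} = -207$ ($M{\left(F,d \right)} = -102 - 105 = -207$)
$H = 30326$ ($H = \left(-118\right) \left(-257\right) = 30326$)
$\frac{H}{M{\left(-95,-197 \right)}} = \frac{30326}{-207} = 30326 \left(- \frac{1}{207}\right) = - \frac{30326}{207}$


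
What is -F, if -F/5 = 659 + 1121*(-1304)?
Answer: -7305625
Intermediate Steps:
F = 7305625 (F = -5*(659 + 1121*(-1304)) = -5*(659 - 1461784) = -5*(-1461125) = 7305625)
-F = -1*7305625 = -7305625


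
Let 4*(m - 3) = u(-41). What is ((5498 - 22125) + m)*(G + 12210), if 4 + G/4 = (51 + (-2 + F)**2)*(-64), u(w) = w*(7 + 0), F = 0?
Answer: 62976369/2 ≈ 3.1488e+7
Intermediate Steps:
u(w) = 7*w (u(w) = w*7 = 7*w)
m = -275/4 (m = 3 + (7*(-41))/4 = 3 + (1/4)*(-287) = 3 - 287/4 = -275/4 ≈ -68.750)
G = -14096 (G = -16 + 4*((51 + (-2 + 0)**2)*(-64)) = -16 + 4*((51 + (-2)**2)*(-64)) = -16 + 4*((51 + 4)*(-64)) = -16 + 4*(55*(-64)) = -16 + 4*(-3520) = -16 - 14080 = -14096)
((5498 - 22125) + m)*(G + 12210) = ((5498 - 22125) - 275/4)*(-14096 + 12210) = (-16627 - 275/4)*(-1886) = -66783/4*(-1886) = 62976369/2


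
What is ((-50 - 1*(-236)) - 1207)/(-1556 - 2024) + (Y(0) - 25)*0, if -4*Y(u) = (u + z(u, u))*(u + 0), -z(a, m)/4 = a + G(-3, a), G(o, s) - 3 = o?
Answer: 1021/3580 ≈ 0.28520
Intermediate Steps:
G(o, s) = 3 + o
z(a, m) = -4*a (z(a, m) = -4*(a + (3 - 3)) = -4*(a + 0) = -4*a)
Y(u) = 3*u²/4 (Y(u) = -(u - 4*u)*(u + 0)/4 = -(-3*u)*u/4 = -(-3)*u²/4 = 3*u²/4)
((-50 - 1*(-236)) - 1207)/(-1556 - 2024) + (Y(0) - 25)*0 = ((-50 - 1*(-236)) - 1207)/(-1556 - 2024) + ((¾)*0² - 25)*0 = ((-50 + 236) - 1207)/(-3580) + ((¾)*0 - 25)*0 = (186 - 1207)*(-1/3580) + (0 - 25)*0 = -1021*(-1/3580) - 25*0 = 1021/3580 + 0 = 1021/3580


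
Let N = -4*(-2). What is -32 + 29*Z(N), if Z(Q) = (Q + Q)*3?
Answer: 1360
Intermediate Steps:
N = 8
Z(Q) = 6*Q (Z(Q) = (2*Q)*3 = 6*Q)
-32 + 29*Z(N) = -32 + 29*(6*8) = -32 + 29*48 = -32 + 1392 = 1360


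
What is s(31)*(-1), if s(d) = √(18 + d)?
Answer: -7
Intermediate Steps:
s(31)*(-1) = √(18 + 31)*(-1) = √49*(-1) = 7*(-1) = -7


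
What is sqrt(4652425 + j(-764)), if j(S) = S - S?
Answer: 5*sqrt(186097) ≈ 2156.9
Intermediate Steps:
j(S) = 0
sqrt(4652425 + j(-764)) = sqrt(4652425 + 0) = sqrt(4652425) = 5*sqrt(186097)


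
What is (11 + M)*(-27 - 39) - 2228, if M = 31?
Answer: -5000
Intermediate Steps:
(11 + M)*(-27 - 39) - 2228 = (11 + 31)*(-27 - 39) - 2228 = 42*(-66) - 2228 = -2772 - 2228 = -5000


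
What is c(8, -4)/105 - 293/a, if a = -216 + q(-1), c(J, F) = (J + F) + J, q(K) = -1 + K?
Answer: 11127/7630 ≈ 1.4583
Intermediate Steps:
c(J, F) = F + 2*J (c(J, F) = (F + J) + J = F + 2*J)
a = -218 (a = -216 + (-1 - 1) = -216 - 2 = -218)
c(8, -4)/105 - 293/a = (-4 + 2*8)/105 - 293/(-218) = (-4 + 16)*(1/105) - 293*(-1/218) = 12*(1/105) + 293/218 = 4/35 + 293/218 = 11127/7630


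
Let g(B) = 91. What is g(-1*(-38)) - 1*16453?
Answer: -16362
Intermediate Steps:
g(-1*(-38)) - 1*16453 = 91 - 1*16453 = 91 - 16453 = -16362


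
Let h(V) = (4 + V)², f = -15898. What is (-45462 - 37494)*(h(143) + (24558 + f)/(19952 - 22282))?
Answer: -417603075636/233 ≈ -1.7923e+9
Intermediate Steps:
(-45462 - 37494)*(h(143) + (24558 + f)/(19952 - 22282)) = (-45462 - 37494)*((4 + 143)² + (24558 - 15898)/(19952 - 22282)) = -82956*(147² + 8660/(-2330)) = -82956*(21609 + 8660*(-1/2330)) = -82956*(21609 - 866/233) = -82956*5034031/233 = -417603075636/233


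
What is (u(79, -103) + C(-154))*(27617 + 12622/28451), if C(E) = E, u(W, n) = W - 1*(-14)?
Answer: -47930377229/28451 ≈ -1.6847e+6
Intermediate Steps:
u(W, n) = 14 + W (u(W, n) = W + 14 = 14 + W)
(u(79, -103) + C(-154))*(27617 + 12622/28451) = ((14 + 79) - 154)*(27617 + 12622/28451) = (93 - 154)*(27617 + 12622*(1/28451)) = -61*(27617 + 12622/28451) = -61*785743889/28451 = -47930377229/28451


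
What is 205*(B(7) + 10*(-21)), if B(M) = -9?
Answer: -44895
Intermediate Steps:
205*(B(7) + 10*(-21)) = 205*(-9 + 10*(-21)) = 205*(-9 - 210) = 205*(-219) = -44895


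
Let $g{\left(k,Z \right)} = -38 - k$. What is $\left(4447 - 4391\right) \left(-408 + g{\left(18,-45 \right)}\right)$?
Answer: $-25984$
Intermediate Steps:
$\left(4447 - 4391\right) \left(-408 + g{\left(18,-45 \right)}\right) = \left(4447 - 4391\right) \left(-408 - 56\right) = 56 \left(-408 - 56\right) = 56 \left(-464\right) = -25984$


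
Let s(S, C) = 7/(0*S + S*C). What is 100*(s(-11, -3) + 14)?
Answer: 46900/33 ≈ 1421.2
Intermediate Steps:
s(S, C) = 7/(C*S) (s(S, C) = 7/(0 + C*S) = 7/((C*S)) = 7*(1/(C*S)) = 7/(C*S))
100*(s(-11, -3) + 14) = 100*(7/(-3*(-11)) + 14) = 100*(7*(-1/3)*(-1/11) + 14) = 100*(7/33 + 14) = 100*(469/33) = 46900/33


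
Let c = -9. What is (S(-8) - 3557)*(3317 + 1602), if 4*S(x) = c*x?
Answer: -17408341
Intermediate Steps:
S(x) = -9*x/4 (S(x) = (-9*x)/4 = -9*x/4)
(S(-8) - 3557)*(3317 + 1602) = (-9/4*(-8) - 3557)*(3317 + 1602) = (18 - 3557)*4919 = -3539*4919 = -17408341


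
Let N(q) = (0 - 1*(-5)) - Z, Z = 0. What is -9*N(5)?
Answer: -45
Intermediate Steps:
N(q) = 5 (N(q) = (0 - 1*(-5)) - 1*0 = (0 + 5) + 0 = 5 + 0 = 5)
-9*N(5) = -9*5 = -45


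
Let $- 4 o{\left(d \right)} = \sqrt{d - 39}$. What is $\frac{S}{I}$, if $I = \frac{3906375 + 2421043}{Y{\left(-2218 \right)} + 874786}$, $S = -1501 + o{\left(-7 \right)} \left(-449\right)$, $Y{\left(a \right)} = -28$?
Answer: $- \frac{34552941}{166511} + \frac{196383171 i \sqrt{46}}{12654836} \approx -207.51 + 105.25 i$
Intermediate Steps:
$o{\left(d \right)} = - \frac{\sqrt{-39 + d}}{4}$ ($o{\left(d \right)} = - \frac{\sqrt{d - 39}}{4} = - \frac{\sqrt{-39 + d}}{4}$)
$S = -1501 + \frac{449 i \sqrt{46}}{4}$ ($S = -1501 + - \frac{\sqrt{-39 - 7}}{4} \left(-449\right) = -1501 + - \frac{\sqrt{-46}}{4} \left(-449\right) = -1501 + - \frac{i \sqrt{46}}{4} \left(-449\right) = -1501 + \frac{449 i \sqrt{46}}{4} \approx -1501.0 + 761.32 i$)
$I = \frac{3163709}{437379}$ ($I = \frac{3906375 + 2421043}{-28 + 874786} = \frac{6327418}{874758} = 6327418 \cdot \frac{1}{874758} = \frac{3163709}{437379} \approx 7.2333$)
$\frac{S}{I} = \frac{-1501 + \frac{449 i \sqrt{46}}{4}}{\frac{3163709}{437379}} = \left(-1501 + \frac{449 i \sqrt{46}}{4}\right) \frac{437379}{3163709} = - \frac{34552941}{166511} + \frac{196383171 i \sqrt{46}}{12654836}$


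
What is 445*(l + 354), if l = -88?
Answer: 118370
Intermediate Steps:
445*(l + 354) = 445*(-88 + 354) = 445*266 = 118370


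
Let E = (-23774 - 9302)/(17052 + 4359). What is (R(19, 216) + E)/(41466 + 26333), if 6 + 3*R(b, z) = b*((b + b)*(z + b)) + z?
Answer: 1212400484/1451644389 ≈ 0.83519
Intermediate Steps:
E = -33076/21411 ≈ -1.5448
R(b, z) = -2 + z/3 + 2*b²*(b + z)/3 (R(b, z) = -2 + (b*((b + b)*(z + b)) + z)/3 = -2 + (b*((2*b)*(b + z)) + z)/3 = -2 + (b*(2*b*(b + z)) + z)/3 = -2 + (2*b²*(b + z) + z)/3 = -2 + (z + 2*b²*(b + z))/3 = -2 + (z/3 + 2*b²*(b + z)/3) = -2 + z/3 + 2*b²*(b + z)/3)
(R(19, 216) + E)/(41466 + 26333) = ((-2 + (⅓)*216 + (⅔)*19³ + (⅔)*216*19²) - 33076/21411)/(41466 + 26333) = ((-2 + 72 + (⅔)*6859 + (⅔)*216*361) - 33076/21411)/67799 = ((-2 + 72 + 13718/3 + 51984) - 33076/21411)*(1/67799) = (169880/3 - 33076/21411)*(1/67799) = (1212400484/21411)*(1/67799) = 1212400484/1451644389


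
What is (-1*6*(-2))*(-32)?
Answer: -384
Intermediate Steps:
(-1*6*(-2))*(-32) = -6*(-2)*(-32) = 12*(-32) = -384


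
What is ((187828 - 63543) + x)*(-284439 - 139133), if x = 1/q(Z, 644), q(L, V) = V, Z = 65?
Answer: -8475627115113/161 ≈ -5.2644e+10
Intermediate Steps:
x = 1/644 ≈ 0.0015528
((187828 - 63543) + x)*(-284439 - 139133) = ((187828 - 63543) + 1/644)*(-284439 - 139133) = (124285 + 1/644)*(-423572) = (80039541/644)*(-423572) = -8475627115113/161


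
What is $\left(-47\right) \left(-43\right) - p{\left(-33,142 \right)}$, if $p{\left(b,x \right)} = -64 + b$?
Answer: $2118$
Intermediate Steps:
$\left(-47\right) \left(-43\right) - p{\left(-33,142 \right)} = \left(-47\right) \left(-43\right) - \left(-64 - 33\right) = 2021 - -97 = 2021 + 97 = 2118$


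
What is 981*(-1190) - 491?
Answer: -1167881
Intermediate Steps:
981*(-1190) - 491 = -1167390 - 491 = -1167881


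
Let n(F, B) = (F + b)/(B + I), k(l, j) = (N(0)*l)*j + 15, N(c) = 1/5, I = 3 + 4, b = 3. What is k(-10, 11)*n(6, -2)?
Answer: -63/5 ≈ -12.600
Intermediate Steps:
I = 7
N(c) = ⅕
k(l, j) = 15 + j*l/5 (k(l, j) = (l/5)*j + 15 = j*l/5 + 15 = 15 + j*l/5)
n(F, B) = (3 + F)/(7 + B) (n(F, B) = (F + 3)/(B + 7) = (3 + F)/(7 + B))
k(-10, 11)*n(6, -2) = (15 + (⅕)*11*(-10))*((3 + 6)/(7 - 2)) = (15 - 22)*(9/5) = -7*9/5 = -63/5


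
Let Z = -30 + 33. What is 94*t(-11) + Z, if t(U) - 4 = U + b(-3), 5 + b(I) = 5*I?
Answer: -2535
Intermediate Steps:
b(I) = -5 + 5*I
Z = 3
t(U) = -16 + U (t(U) = 4 + (U + (-5 + 5*(-3))) = 4 + (U + (-5 - 15)) = 4 + (U - 20) = 4 + (-20 + U) = -16 + U)
94*t(-11) + Z = 94*(-16 - 11) + 3 = 94*(-27) + 3 = -2538 + 3 = -2535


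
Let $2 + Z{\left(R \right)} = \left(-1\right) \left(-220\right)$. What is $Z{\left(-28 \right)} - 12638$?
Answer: $-12420$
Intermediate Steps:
$Z{\left(R \right)} = 218$ ($Z{\left(R \right)} = -2 - -220 = -2 + 220 = 218$)
$Z{\left(-28 \right)} - 12638 = 218 - 12638 = -12420$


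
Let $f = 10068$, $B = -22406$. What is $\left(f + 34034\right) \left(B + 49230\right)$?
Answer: $1182992048$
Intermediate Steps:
$\left(f + 34034\right) \left(B + 49230\right) = \left(10068 + 34034\right) \left(-22406 + 49230\right) = 44102 \cdot 26824 = 1182992048$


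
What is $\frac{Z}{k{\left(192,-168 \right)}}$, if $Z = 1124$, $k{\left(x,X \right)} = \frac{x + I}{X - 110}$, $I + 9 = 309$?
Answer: $- \frac{78118}{123} \approx -635.11$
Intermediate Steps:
$I = 300$ ($I = -9 + 309 = 300$)
$k{\left(x,X \right)} = \frac{300 + x}{-110 + X}$ ($k{\left(x,X \right)} = \frac{x + 300}{X - 110} = \frac{300 + x}{-110 + X}$)
$\frac{Z}{k{\left(192,-168 \right)}} = \frac{1124}{\frac{1}{-110 - 168} \left(300 + 192\right)} = \frac{1124}{\frac{1}{-278} \cdot 492} = \frac{1124}{\left(- \frac{1}{278}\right) 492} = \frac{1124}{- \frac{246}{139}} = 1124 \left(- \frac{139}{246}\right) = - \frac{78118}{123}$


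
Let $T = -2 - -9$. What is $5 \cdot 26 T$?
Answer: $910$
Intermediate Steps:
$T = 7$ ($T = -2 + 9 = 7$)
$5 \cdot 26 T = 5 \cdot 26 \cdot 7 = 130 \cdot 7 = 910$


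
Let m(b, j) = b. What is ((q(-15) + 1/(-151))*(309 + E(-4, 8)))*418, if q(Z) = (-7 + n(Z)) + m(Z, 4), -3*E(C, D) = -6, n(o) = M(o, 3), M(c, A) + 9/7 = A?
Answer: -2788327102/1057 ≈ -2.6380e+6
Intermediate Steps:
M(c, A) = -9/7 + A
n(o) = 12/7 (n(o) = -9/7 + 3 = 12/7)
E(C, D) = 2 (E(C, D) = -⅓*(-6) = 2)
q(Z) = -37/7 + Z (q(Z) = (-7 + 12/7) + Z = -37/7 + Z)
((q(-15) + 1/(-151))*(309 + E(-4, 8)))*418 = (((-37/7 - 15) + 1/(-151))*(309 + 2))*418 = ((-142/7 - 1/151)*311)*418 = -21449/1057*311*418 = -6670639/1057*418 = -2788327102/1057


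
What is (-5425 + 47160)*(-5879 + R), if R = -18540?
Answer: -1019126965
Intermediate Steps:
(-5425 + 47160)*(-5879 + R) = (-5425 + 47160)*(-5879 - 18540) = 41735*(-24419) = -1019126965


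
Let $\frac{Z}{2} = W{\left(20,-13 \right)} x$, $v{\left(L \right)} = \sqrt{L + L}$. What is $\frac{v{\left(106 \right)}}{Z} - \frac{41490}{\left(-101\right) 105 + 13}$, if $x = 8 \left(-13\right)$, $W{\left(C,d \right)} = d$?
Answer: $\frac{20745}{5296} + \frac{\sqrt{53}}{1352} \approx 3.9225$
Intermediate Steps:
$v{\left(L \right)} = \sqrt{2} \sqrt{L}$ ($v{\left(L \right)} = \sqrt{2 L} = \sqrt{2} \sqrt{L}$)
$x = -104$
$Z = 2704$ ($Z = 2 \left(\left(-13\right) \left(-104\right)\right) = 2 \cdot 1352 = 2704$)
$\frac{v{\left(106 \right)}}{Z} - \frac{41490}{\left(-101\right) 105 + 13} = \frac{\sqrt{2} \sqrt{106}}{2704} - \frac{41490}{\left(-101\right) 105 + 13} = 2 \sqrt{53} \cdot \frac{1}{2704} - \frac{41490}{-10605 + 13} = \frac{\sqrt{53}}{1352} - \frac{41490}{-10592} = \frac{\sqrt{53}}{1352} - - \frac{20745}{5296} = \frac{\sqrt{53}}{1352} + \frac{20745}{5296} = \frac{20745}{5296} + \frac{\sqrt{53}}{1352}$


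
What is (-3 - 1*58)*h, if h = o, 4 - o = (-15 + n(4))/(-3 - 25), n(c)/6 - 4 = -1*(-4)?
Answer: -8845/28 ≈ -315.89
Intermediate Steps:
n(c) = 48 (n(c) = 24 + 6*(-1*(-4)) = 24 + 6*4 = 24 + 24 = 48)
o = 145/28 (o = 4 - (-15 + 48)/(-3 - 25) = 4 - 33/(-28) = 4 - 33*(-1)/28 = 4 - 1*(-33/28) = 4 + 33/28 = 145/28 ≈ 5.1786)
h = 145/28 ≈ 5.1786
(-3 - 1*58)*h = (-3 - 1*58)*(145/28) = (-3 - 58)*(145/28) = -61*145/28 = -8845/28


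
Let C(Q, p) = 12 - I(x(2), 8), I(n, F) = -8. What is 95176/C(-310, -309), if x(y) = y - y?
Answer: 23794/5 ≈ 4758.8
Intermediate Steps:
x(y) = 0
C(Q, p) = 20 (C(Q, p) = 12 - 1*(-8) = 12 + 8 = 20)
95176/C(-310, -309) = 95176/20 = 95176*(1/20) = 23794/5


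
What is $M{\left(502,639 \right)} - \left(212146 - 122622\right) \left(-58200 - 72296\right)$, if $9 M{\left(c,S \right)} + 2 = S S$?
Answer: $\frac{105143123455}{9} \approx 1.1683 \cdot 10^{10}$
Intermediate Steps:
$M{\left(c,S \right)} = - \frac{2}{9} + \frac{S^{2}}{9}$ ($M{\left(c,S \right)} = - \frac{2}{9} + \frac{S S}{9} = - \frac{2}{9} + \frac{S^{2}}{9}$)
$M{\left(502,639 \right)} - \left(212146 - 122622\right) \left(-58200 - 72296\right) = \left(- \frac{2}{9} + \frac{639^{2}}{9}\right) - \left(212146 - 122622\right) \left(-58200 - 72296\right) = \left(- \frac{2}{9} + \frac{1}{9} \cdot 408321\right) - 89524 \left(-130496\right) = \left(- \frac{2}{9} + 45369\right) - -11682523904 = \frac{408319}{9} + 11682523904 = \frac{105143123455}{9}$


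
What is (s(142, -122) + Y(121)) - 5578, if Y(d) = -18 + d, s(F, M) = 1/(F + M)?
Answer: -109499/20 ≈ -5475.0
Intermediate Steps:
(s(142, -122) + Y(121)) - 5578 = (1/(142 - 122) + (-18 + 121)) - 5578 = (1/20 + 103) - 5578 = 2061/20 - 5578 = -109499/20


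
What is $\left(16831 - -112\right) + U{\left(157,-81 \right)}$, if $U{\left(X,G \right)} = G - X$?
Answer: $16705$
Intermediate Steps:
$\left(16831 - -112\right) + U{\left(157,-81 \right)} = \left(16831 - -112\right) - 238 = \left(16831 + 112\right) - 238 = 16943 - 238 = 16705$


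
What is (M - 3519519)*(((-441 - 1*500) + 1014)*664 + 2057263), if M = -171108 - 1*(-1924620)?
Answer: -3718742750145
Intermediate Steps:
M = 1753512 (M = -171108 + 1924620 = 1753512)
(M - 3519519)*(((-441 - 1*500) + 1014)*664 + 2057263) = (1753512 - 3519519)*(((-441 - 1*500) + 1014)*664 + 2057263) = -1766007*(((-441 - 500) + 1014)*664 + 2057263) = -1766007*((-941 + 1014)*664 + 2057263) = -1766007*(73*664 + 2057263) = -1766007*(48472 + 2057263) = -1766007*2105735 = -3718742750145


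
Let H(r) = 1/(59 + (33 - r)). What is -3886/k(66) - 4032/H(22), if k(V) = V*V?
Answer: -614720663/2178 ≈ -2.8224e+5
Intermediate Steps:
H(r) = 1/(92 - r)
k(V) = V**2
-3886/k(66) - 4032/H(22) = -3886/(66**2) - 4032/((-1/(-92 + 22))) = -3886/4356 - 4032/((-1/(-70))) = -3886*1/4356 - 4032/((-1*(-1/70))) = -1943/2178 - 4032/1/70 = -1943/2178 - 4032*70 = -1943/2178 - 282240 = -614720663/2178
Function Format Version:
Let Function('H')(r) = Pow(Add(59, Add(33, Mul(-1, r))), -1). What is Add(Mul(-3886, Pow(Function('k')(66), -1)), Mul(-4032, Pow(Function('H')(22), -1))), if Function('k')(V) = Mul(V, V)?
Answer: Rational(-614720663, 2178) ≈ -2.8224e+5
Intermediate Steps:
Function('H')(r) = Pow(Add(92, Mul(-1, r)), -1)
Function('k')(V) = Pow(V, 2)
Add(Mul(-3886, Pow(Function('k')(66), -1)), Mul(-4032, Pow(Function('H')(22), -1))) = Add(Mul(-3886, Pow(Pow(66, 2), -1)), Mul(-4032, Pow(Mul(-1, Pow(Add(-92, 22), -1)), -1))) = Add(Mul(-3886, Pow(4356, -1)), Mul(-4032, Pow(Mul(-1, Pow(-70, -1)), -1))) = Add(Mul(-3886, Rational(1, 4356)), Mul(-4032, Pow(Mul(-1, Rational(-1, 70)), -1))) = Add(Rational(-1943, 2178), Mul(-4032, Pow(Rational(1, 70), -1))) = Add(Rational(-1943, 2178), Mul(-4032, 70)) = Add(Rational(-1943, 2178), -282240) = Rational(-614720663, 2178)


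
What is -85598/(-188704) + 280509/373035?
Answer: 14144036711/11732199440 ≈ 1.2056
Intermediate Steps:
-85598/(-188704) + 280509/373035 = -85598*(-1/188704) + 280509*(1/373035) = 42799/94352 + 93503/124345 = 14144036711/11732199440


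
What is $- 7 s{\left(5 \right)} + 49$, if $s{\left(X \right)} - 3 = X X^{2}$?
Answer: $-847$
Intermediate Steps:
$s{\left(X \right)} = 3 + X^{3}$ ($s{\left(X \right)} = 3 + X X^{2} = 3 + X^{3}$)
$- 7 s{\left(5 \right)} + 49 = - 7 \left(3 + 5^{3}\right) + 49 = - 7 \left(3 + 125\right) + 49 = \left(-7\right) 128 + 49 = -896 + 49 = -847$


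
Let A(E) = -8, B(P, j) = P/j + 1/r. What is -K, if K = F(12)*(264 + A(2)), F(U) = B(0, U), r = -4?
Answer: 64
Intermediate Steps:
B(P, j) = -1/4 + P/j (B(P, j) = P/j + 1/(-4) = P/j + 1*(-1/4) = P/j - 1/4 = -1/4 + P/j)
F(U) = -1/4 (F(U) = (0 - U/4)/U = (-U/4)/U = -1/4)
K = -64 (K = -(264 - 8)/4 = -1/4*256 = -64)
-K = -1*(-64) = 64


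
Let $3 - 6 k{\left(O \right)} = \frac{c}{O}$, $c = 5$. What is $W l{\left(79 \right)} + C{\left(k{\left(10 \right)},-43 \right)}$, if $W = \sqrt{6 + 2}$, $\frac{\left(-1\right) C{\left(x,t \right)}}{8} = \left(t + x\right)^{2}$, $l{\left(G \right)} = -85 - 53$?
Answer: $- \frac{261121}{18} - 276 \sqrt{2} \approx -14897.0$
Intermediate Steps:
$k{\left(O \right)} = \frac{1}{2} - \frac{5}{6 O}$ ($k{\left(O \right)} = \frac{1}{2} - \frac{5 \frac{1}{O}}{6} = \frac{1}{2} - \frac{5}{6 O}$)
$l{\left(G \right)} = -138$
$C{\left(x,t \right)} = - 8 \left(t + x\right)^{2}$
$W = 2 \sqrt{2}$ ($W = \sqrt{8} = 2 \sqrt{2} \approx 2.8284$)
$W l{\left(79 \right)} + C{\left(k{\left(10 \right)},-43 \right)} = 2 \sqrt{2} \left(-138\right) - 8 \left(-43 + \frac{-5 + 3 \cdot 10}{6 \cdot 10}\right)^{2} = - 276 \sqrt{2} - 8 \left(-43 + \frac{1}{6} \cdot \frac{1}{10} \left(-5 + 30\right)\right)^{2} = - 276 \sqrt{2} - 8 \left(-43 + \frac{1}{6} \cdot \frac{1}{10} \cdot 25\right)^{2} = - 276 \sqrt{2} - 8 \left(-43 + \frac{5}{12}\right)^{2} = - 276 \sqrt{2} - 8 \left(- \frac{511}{12}\right)^{2} = - 276 \sqrt{2} - \frac{261121}{18} = - \frac{261121}{18} - 276 \sqrt{2}$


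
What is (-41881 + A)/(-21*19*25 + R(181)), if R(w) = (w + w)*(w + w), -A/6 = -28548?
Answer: 129407/121069 ≈ 1.0689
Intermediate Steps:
A = 171288 (A = -6*(-28548) = 171288)
R(w) = 4*w² (R(w) = (2*w)*(2*w) = 4*w²)
(-41881 + A)/(-21*19*25 + R(181)) = (-41881 + 171288)/(-21*19*25 + 4*181²) = 129407/(-399*25 + 4*32761) = 129407/(-9975 + 131044) = 129407/121069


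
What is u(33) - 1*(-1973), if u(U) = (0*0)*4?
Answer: 1973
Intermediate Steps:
u(U) = 0 (u(U) = 0*4 = 0)
u(33) - 1*(-1973) = 0 - 1*(-1973) = 0 + 1973 = 1973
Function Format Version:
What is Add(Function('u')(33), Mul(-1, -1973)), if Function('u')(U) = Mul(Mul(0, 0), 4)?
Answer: 1973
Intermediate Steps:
Function('u')(U) = 0 (Function('u')(U) = Mul(0, 4) = 0)
Add(Function('u')(33), Mul(-1, -1973)) = Add(0, Mul(-1, -1973)) = Add(0, 1973) = 1973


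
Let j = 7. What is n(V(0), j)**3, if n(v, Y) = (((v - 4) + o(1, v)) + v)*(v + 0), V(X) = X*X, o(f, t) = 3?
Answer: 0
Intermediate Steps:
V(X) = X**2
n(v, Y) = v*(-1 + 2*v) (n(v, Y) = (((v - 4) + 3) + v)*(v + 0) = (((-4 + v) + 3) + v)*v = ((-1 + v) + v)*v = (-1 + 2*v)*v = v*(-1 + 2*v))
n(V(0), j)**3 = (0**2*(-1 + 2*0**2))**3 = (0*(-1 + 2*0))**3 = (0*(-1 + 0))**3 = (0*(-1))**3 = 0**3 = 0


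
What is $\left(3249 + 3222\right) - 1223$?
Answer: $5248$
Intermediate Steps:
$\left(3249 + 3222\right) - 1223 = 6471 - 1223 = 5248$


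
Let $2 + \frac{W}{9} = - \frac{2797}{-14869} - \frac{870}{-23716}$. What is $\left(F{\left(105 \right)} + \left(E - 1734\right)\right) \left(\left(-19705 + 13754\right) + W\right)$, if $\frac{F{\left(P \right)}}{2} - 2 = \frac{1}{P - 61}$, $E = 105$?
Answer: $\frac{5372957666808283}{554137892} \approx 9.6961 \cdot 10^{6}$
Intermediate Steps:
$W = - \frac{2816985267}{176316602}$ ($W = -18 + 9 \left(- \frac{2797}{-14869} - \frac{870}{-23716}\right) = -18 + 9 \left(\left(-2797\right) \left(- \frac{1}{14869}\right) - - \frac{435}{11858}\right) = -18 + 9 \left(\frac{2797}{14869} + \frac{435}{11858}\right) = -18 + 9 \cdot \frac{39634841}{176316602} = -18 + \frac{356713569}{176316602} = - \frac{2816985267}{176316602} \approx -15.977$)
$F{\left(P \right)} = 4 + \frac{2}{-61 + P}$ ($F{\left(P \right)} = 4 + \frac{2}{P - 61} = 4 + \frac{2}{-61 + P}$)
$\left(F{\left(105 \right)} + \left(E - 1734\right)\right) \left(\left(-19705 + 13754\right) + W\right) = \left(\frac{2 \left(-121 + 2 \cdot 105\right)}{-61 + 105} + \left(105 - 1734\right)\right) \left(\left(-19705 + 13754\right) - \frac{2816985267}{176316602}\right) = \left(\frac{2 \left(-121 + 210\right)}{44} + \left(105 - 1734\right)\right) \left(-5951 - \frac{2816985267}{176316602}\right) = \left(2 \cdot \frac{1}{44} \cdot 89 - 1629\right) \left(- \frac{1052077083769}{176316602}\right) = \left(\frac{89}{22} - 1629\right) \left(- \frac{1052077083769}{176316602}\right) = \left(- \frac{35749}{22}\right) \left(- \frac{1052077083769}{176316602}\right) = \frac{5372957666808283}{554137892}$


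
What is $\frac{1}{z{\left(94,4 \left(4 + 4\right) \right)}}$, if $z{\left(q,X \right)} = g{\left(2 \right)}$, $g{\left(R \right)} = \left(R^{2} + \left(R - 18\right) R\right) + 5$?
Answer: $- \frac{1}{23} \approx -0.043478$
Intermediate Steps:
$g{\left(R \right)} = 5 + R^{2} + R \left(-18 + R\right)$ ($g{\left(R \right)} = \left(R^{2} + \left(R - 18\right) R\right) + 5 = \left(R^{2} + \left(-18 + R\right) R\right) + 5 = \left(R^{2} + R \left(-18 + R\right)\right) + 5 = 5 + R^{2} + R \left(-18 + R\right)$)
$z{\left(q,X \right)} = -23$ ($z{\left(q,X \right)} = 5 - 36 + 2 \cdot 2^{2} = 5 - 36 + 2 \cdot 4 = 5 - 36 + 8 = -23$)
$\frac{1}{z{\left(94,4 \left(4 + 4\right) \right)}} = \frac{1}{-23} = - \frac{1}{23}$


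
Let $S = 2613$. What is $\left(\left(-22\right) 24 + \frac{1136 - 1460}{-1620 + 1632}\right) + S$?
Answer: $2058$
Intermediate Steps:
$\left(\left(-22\right) 24 + \frac{1136 - 1460}{-1620 + 1632}\right) + S = \left(\left(-22\right) 24 + \frac{1136 - 1460}{-1620 + 1632}\right) + 2613 = \left(-528 - \frac{324}{12}\right) + 2613 = \left(-528 - 27\right) + 2613 = -555 + 2613 = 2058$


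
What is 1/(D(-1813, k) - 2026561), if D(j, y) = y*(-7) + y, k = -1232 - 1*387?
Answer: -1/2016847 ≈ -4.9582e-7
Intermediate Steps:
k = -1619 (k = -1232 - 387 = -1619)
D(j, y) = -6*y (D(j, y) = -7*y + y = -6*y)
1/(D(-1813, k) - 2026561) = 1/(-6*(-1619) - 2026561) = 1/(9714 - 2026561) = 1/(-2016847) = -1/2016847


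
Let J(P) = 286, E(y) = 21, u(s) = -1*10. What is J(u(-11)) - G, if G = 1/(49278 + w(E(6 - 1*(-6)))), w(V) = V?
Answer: 14099513/49299 ≈ 286.00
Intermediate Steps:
u(s) = -10
G = 1/49299 (G = 1/(49278 + 21) = 1/49299 ≈ 2.0284e-5)
J(u(-11)) - G = 286 - 1*1/49299 = 286 - 1/49299 = 14099513/49299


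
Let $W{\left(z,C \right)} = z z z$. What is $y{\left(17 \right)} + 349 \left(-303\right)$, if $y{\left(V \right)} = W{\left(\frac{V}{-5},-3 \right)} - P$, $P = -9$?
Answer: $- \frac{13222163}{125} \approx -1.0578 \cdot 10^{5}$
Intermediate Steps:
$W{\left(z,C \right)} = z^{3}$ ($W{\left(z,C \right)} = z^{2} z = z^{3}$)
$y{\left(V \right)} = 9 - \frac{V^{3}}{125}$ ($y{\left(V \right)} = \left(\frac{V}{-5}\right)^{3} - -9 = \left(V \left(- \frac{1}{5}\right)\right)^{3} + 9 = \left(- \frac{V}{5}\right)^{3} + 9 = - \frac{V^{3}}{125} + 9 = 9 - \frac{V^{3}}{125}$)
$y{\left(17 \right)} + 349 \left(-303\right) = \left(9 - \frac{17^{3}}{125}\right) + 349 \left(-303\right) = \left(9 - \frac{4913}{125}\right) - 105747 = - \frac{3788}{125} - 105747 = - \frac{13222163}{125}$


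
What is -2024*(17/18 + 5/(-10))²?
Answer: -32384/81 ≈ -399.80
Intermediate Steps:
-2024*(17/18 + 5/(-10))² = -2024*(17*(1/18) + 5*(-⅒))² = -2024*(17/18 - ½)² = -2024*(4/9)² = -2024*16/81 = -32384/81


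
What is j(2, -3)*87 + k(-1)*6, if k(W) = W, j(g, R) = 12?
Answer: 1038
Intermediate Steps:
j(2, -3)*87 + k(-1)*6 = 12*87 - 1*6 = 1044 - 6 = 1038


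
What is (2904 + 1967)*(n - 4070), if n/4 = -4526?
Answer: -108009554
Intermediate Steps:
n = -18104 (n = 4*(-4526) = -18104)
(2904 + 1967)*(n - 4070) = (2904 + 1967)*(-18104 - 4070) = 4871*(-22174) = -108009554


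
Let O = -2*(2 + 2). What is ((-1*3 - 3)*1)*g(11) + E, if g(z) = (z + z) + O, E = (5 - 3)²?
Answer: -80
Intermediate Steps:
O = -8 (O = -2*4 = -8)
E = 4 (E = 2² = 4)
g(z) = -8 + 2*z (g(z) = (z + z) - 8 = 2*z - 8 = -8 + 2*z)
((-1*3 - 3)*1)*g(11) + E = ((-1*3 - 3)*1)*(-8 + 2*11) + 4 = ((-3 - 3)*1)*(-8 + 22) + 4 = -6*1*14 + 4 = -6*14 + 4 = -84 + 4 = -80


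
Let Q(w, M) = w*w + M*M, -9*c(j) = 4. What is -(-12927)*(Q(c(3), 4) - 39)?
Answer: -7958723/27 ≈ -2.9477e+5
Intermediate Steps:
c(j) = -4/9 (c(j) = -1/9*4 = -4/9)
Q(w, M) = M**2 + w**2 (Q(w, M) = w**2 + M**2 = M**2 + w**2)
-(-12927)*(Q(c(3), 4) - 39) = -(-12927)*((4**2 + (-4/9)**2) - 39) = -(-12927)*((16 + 16/81) - 39) = -(-12927)*(1312/81 - 39) = -(-12927)*(-1847)/81 = -417*57257/81 = -7958723/27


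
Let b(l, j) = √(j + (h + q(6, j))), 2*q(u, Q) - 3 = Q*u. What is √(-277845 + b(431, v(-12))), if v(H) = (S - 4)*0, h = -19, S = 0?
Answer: √(-1111380 + 2*I*√70)/2 ≈ 0.0039681 + 527.11*I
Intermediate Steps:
v(H) = 0 (v(H) = (0 - 4)*0 = -4*0 = 0)
q(u, Q) = 3/2 + Q*u/2 (q(u, Q) = 3/2 + (Q*u)/2 = 3/2 + Q*u/2)
b(l, j) = √(-35/2 + 4*j) (b(l, j) = √(j + (-19 + (3/2 + (½)*j*6))) = √(j + (-19 + (3/2 + 3*j))) = √(j + (-35/2 + 3*j)) = √(-35/2 + 4*j))
√(-277845 + b(431, v(-12))) = √(-277845 + √(-70 + 16*0)/2) = √(-277845 + √(-70 + 0)/2) = √(-277845 + √(-70)/2) = √(-277845 + (I*√70)/2) = √(-277845 + I*√70/2)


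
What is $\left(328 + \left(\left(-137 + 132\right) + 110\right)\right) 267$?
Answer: $115611$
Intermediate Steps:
$\left(328 + \left(\left(-137 + 132\right) + 110\right)\right) 267 = \left(328 + \left(-5 + 110\right)\right) 267 = \left(328 + 105\right) 267 = 433 \cdot 267 = 115611$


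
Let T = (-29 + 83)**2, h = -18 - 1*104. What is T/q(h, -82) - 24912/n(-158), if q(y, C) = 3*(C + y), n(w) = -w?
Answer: -218151/1343 ≈ -162.44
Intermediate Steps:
h = -122 (h = -18 - 104 = -122)
T = 2916 (T = 54**2 = 2916)
q(y, C) = 3*C + 3*y
T/q(h, -82) - 24912/n(-158) = 2916/(3*(-82) + 3*(-122)) - 24912/((-1*(-158))) = 2916/(-246 - 366) - 24912/158 = 2916/(-612) - 24912*1/158 = 2916*(-1/612) - 12456/79 = -81/17 - 12456/79 = -218151/1343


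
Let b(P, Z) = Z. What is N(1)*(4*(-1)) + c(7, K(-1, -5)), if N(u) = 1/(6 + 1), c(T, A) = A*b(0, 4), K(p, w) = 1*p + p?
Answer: -60/7 ≈ -8.5714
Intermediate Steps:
K(p, w) = 2*p (K(p, w) = p + p = 2*p)
c(T, A) = 4*A (c(T, A) = A*4 = 4*A)
N(u) = 1/7
N(1)*(4*(-1)) + c(7, K(-1, -5)) = (4*(-1))/7 + 4*(2*(-1)) = (1/7)*(-4) + 4*(-2) = -4/7 - 8 = -60/7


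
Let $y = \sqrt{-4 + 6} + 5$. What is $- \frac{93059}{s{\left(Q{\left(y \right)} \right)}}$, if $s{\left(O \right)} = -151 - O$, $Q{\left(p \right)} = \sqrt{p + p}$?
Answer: $\frac{93059}{151 + \sqrt{2} \sqrt{5 + \sqrt{2}}} \approx 602.01$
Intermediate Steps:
$y = 5 + \sqrt{2}$ ($y = \sqrt{2} + 5 = 5 + \sqrt{2} \approx 6.4142$)
$Q{\left(p \right)} = \sqrt{2} \sqrt{p}$ ($Q{\left(p \right)} = \sqrt{2 p} = \sqrt{2} \sqrt{p}$)
$- \frac{93059}{s{\left(Q{\left(y \right)} \right)}} = - \frac{93059}{-151 - \sqrt{2} \sqrt{5 + \sqrt{2}}}$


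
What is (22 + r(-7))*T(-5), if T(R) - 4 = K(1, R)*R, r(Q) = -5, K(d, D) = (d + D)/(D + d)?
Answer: -17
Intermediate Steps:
K(d, D) = 1 (K(d, D) = (D + d)/(D + d) = 1)
T(R) = 4 + R (T(R) = 4 + 1*R = 4 + R)
(22 + r(-7))*T(-5) = (22 - 5)*(4 - 5) = 17*(-1) = -17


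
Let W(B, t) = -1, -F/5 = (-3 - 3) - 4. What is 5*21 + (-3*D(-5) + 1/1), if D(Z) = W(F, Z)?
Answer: 109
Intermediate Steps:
F = 50 (F = -5*((-3 - 3) - 4) = -5*(-6 - 4) = -5*(-10) = 50)
D(Z) = -1
5*21 + (-3*D(-5) + 1/1) = 5*21 + (-3*(-1) + 1/1) = 105 + (3 + 1) = 105 + 4 = 109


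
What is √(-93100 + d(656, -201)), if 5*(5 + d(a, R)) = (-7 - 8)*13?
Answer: 2*I*√23286 ≈ 305.19*I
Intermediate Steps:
d(a, R) = -44 (d(a, R) = -5 + ((-7 - 8)*13)/5 = -5 + (-15*13)/5 = -5 + (⅕)*(-195) = -5 - 39 = -44)
√(-93100 + d(656, -201)) = √(-93100 - 44) = √(-93144) = 2*I*√23286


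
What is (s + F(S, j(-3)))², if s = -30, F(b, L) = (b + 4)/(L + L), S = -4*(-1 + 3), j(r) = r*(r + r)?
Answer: 73441/81 ≈ 906.68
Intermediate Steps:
j(r) = 2*r² (j(r) = r*(2*r) = 2*r²)
S = -8 (S = -4*2 = -8)
F(b, L) = (4 + b)/(2*L) (F(b, L) = (4 + b)/((2*L)) = (4 + b)*(1/(2*L)) = (4 + b)/(2*L))
(s + F(S, j(-3)))² = (-30 + (4 - 8)/(2*((2*(-3)²))))² = (-30 + (½)*(-4)/(2*9))² = (-30 + (½)*(-4)/18)² = (-30 + (½)*(1/18)*(-4))² = (-30 - ⅑)² = (-271/9)² = 73441/81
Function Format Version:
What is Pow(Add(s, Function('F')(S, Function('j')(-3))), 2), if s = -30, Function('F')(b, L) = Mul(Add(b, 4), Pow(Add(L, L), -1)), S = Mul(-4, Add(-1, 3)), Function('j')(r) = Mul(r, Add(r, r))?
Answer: Rational(73441, 81) ≈ 906.68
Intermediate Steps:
Function('j')(r) = Mul(2, Pow(r, 2)) (Function('j')(r) = Mul(r, Mul(2, r)) = Mul(2, Pow(r, 2)))
S = -8 (S = Mul(-4, 2) = -8)
Function('F')(b, L) = Mul(Rational(1, 2), Pow(L, -1), Add(4, b)) (Function('F')(b, L) = Mul(Add(4, b), Pow(Mul(2, L), -1)) = Mul(Add(4, b), Mul(Rational(1, 2), Pow(L, -1))) = Mul(Rational(1, 2), Pow(L, -1), Add(4, b)))
Pow(Add(s, Function('F')(S, Function('j')(-3))), 2) = Pow(Add(-30, Mul(Rational(1, 2), Pow(Mul(2, Pow(-3, 2)), -1), Add(4, -8))), 2) = Pow(Add(-30, Mul(Rational(1, 2), Pow(Mul(2, 9), -1), -4)), 2) = Pow(Add(-30, Mul(Rational(1, 2), Pow(18, -1), -4)), 2) = Pow(Add(-30, Mul(Rational(1, 2), Rational(1, 18), -4)), 2) = Pow(Add(-30, Rational(-1, 9)), 2) = Pow(Rational(-271, 9), 2) = Rational(73441, 81)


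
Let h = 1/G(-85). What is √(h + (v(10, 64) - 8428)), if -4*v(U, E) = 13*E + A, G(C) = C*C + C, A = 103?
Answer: I*√110393135790/3570 ≈ 93.068*I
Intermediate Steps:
G(C) = C + C² (G(C) = C² + C = C + C²)
h = 1/7140 (h = 1/(-85*(1 - 85)) = 1/(-85*(-84)) = 1/7140 ≈ 0.00014006)
v(U, E) = -103/4 - 13*E/4 (v(U, E) = -(13*E + 103)/4 = -(103 + 13*E)/4 = -103/4 - 13*E/4)
√(h + (v(10, 64) - 8428)) = √(1/7140 + ((-103/4 - 13/4*64) - 8428)) = √(1/7140 + ((-103/4 - 208) - 8428)) = √(1/7140 + (-935/4 - 8428)) = √(1/7140 - 34647/4) = √(-30922447/3570) = I*√110393135790/3570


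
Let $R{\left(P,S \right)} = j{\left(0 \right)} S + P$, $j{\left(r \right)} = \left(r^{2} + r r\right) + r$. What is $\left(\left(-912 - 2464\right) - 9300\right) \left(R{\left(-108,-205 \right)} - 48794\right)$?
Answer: $619881752$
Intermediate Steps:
$j{\left(r \right)} = r + 2 r^{2}$ ($j{\left(r \right)} = \left(r^{2} + r^{2}\right) + r = 2 r^{2} + r = r + 2 r^{2}$)
$R{\left(P,S \right)} = P$ ($R{\left(P,S \right)} = 0 \left(1 + 2 \cdot 0\right) S + P = 0 \left(1 + 0\right) S + P = 0 \cdot 1 S + P = 0 S + P = 0 + P = P$)
$\left(\left(-912 - 2464\right) - 9300\right) \left(R{\left(-108,-205 \right)} - 48794\right) = \left(\left(-912 - 2464\right) - 9300\right) \left(-108 - 48794\right) = \left(-3376 - 9300\right) \left(-48902\right) = \left(-12676\right) \left(-48902\right) = 619881752$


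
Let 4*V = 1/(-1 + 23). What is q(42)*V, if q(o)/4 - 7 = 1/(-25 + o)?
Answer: 60/187 ≈ 0.32086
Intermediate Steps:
V = 1/88 (V = 1/(4*(-1 + 23)) = (1/4)/22 = (1/4)*(1/22) = 1/88 ≈ 0.011364)
q(o) = 28 + 4/(-25 + o)
q(42)*V = (4*(-174 + 7*42)/(-25 + 42))*(1/88) = (4*(-174 + 294)/17)*(1/88) = (4*(1/17)*120)*(1/88) = (480/17)*(1/88) = 60/187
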